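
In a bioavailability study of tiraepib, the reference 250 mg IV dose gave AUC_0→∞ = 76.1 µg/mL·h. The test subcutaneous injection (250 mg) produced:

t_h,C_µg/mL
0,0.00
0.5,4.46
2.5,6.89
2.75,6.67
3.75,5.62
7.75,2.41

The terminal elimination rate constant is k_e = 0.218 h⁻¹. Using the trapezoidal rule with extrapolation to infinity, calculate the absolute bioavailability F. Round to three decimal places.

Trapezoidal AUC_0→7.75 (subcutaneous injection):
  [0→0.5]: (0.00+4.46)/2 × 0.5 = 1.115
  [0.5→2.5]: (4.46+6.89)/2 × 2 = 11.35
  [2.5→2.75]: (6.89+6.67)/2 × 0.25 = 1.695
  [2.75→3.75]: (6.67+5.62)/2 × 1 = 6.145
  [3.75→7.75]: (5.62+2.41)/2 × 4 = 16.06
  Sum = 36.365 µg/mL·h
Tail: C_last/k_e = 2.41/0.218 = 11.055
AUC_0→∞ (subcutaneous injection) = 36.365 + 11.055 = 47.42 µg/mL·h
F = (AUC_ev/D_ev)/(AUC_iv/D_iv) = (47.42/250)/(76.1/250) = 0.18968/0.3044 = 0.6231

F = 0.623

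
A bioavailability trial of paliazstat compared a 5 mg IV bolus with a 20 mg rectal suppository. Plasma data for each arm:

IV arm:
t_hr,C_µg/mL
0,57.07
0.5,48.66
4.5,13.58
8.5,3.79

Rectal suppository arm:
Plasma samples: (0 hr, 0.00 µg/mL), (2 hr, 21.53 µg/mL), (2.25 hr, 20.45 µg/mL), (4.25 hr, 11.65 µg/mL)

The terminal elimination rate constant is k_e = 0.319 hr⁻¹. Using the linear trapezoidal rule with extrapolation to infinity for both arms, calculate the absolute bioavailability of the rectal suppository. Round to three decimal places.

Trapezoidal AUC_0→8.5 (IV):
  [0→0.5]: (57.07+48.66)/2 × 0.5 = 26.4325
  [0.5→4.5]: (48.66+13.58)/2 × 4 = 124.48
  [4.5→8.5]: (13.58+3.79)/2 × 4 = 34.74
  Sum = 185.6525 µg/mL·hr
IV tail: 3.79/0.319 = 11.881; AUC_iv,0→∞ = 185.6525 + 11.881 = 197.5335 µg/mL·hr
Trapezoidal AUC_0→4.25 (rectal suppository):
  [0→2]: (0.00+21.53)/2 × 2 = 21.53
  [2→2.25]: (21.53+20.45)/2 × 0.25 = 5.2475
  [2.25→4.25]: (20.45+11.65)/2 × 2 = 32.1
  Sum = 58.8775 µg/mL·hr
rectal suppository tail: 11.65/0.319 = 36.520; AUC_ev,0→∞ = 58.8775 + 36.520 = 95.3975 µg/mL·hr
F = (AUC_ev/D_ev)/(AUC_iv/D_iv) = (95.3975/20)/(197.5335/5) = 4.769875/39.5067 = 0.1207

F = 0.121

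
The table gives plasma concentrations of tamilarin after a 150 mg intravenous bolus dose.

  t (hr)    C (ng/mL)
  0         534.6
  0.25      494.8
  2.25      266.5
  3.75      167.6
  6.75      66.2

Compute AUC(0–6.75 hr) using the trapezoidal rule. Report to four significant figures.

Trapezoidal AUC_0→6.75:
  [0→0.25]: (534.6+494.8)/2 × 0.25 = 128.675
  [0.25→2.25]: (494.8+266.5)/2 × 2 = 761.3
  [2.25→3.75]: (266.5+167.6)/2 × 1.5 = 325.575
  [3.75→6.75]: (167.6+66.2)/2 × 3 = 350.7
  Sum = 1566.25 ng/mL·hr

AUC = 1566 ng/mL·hr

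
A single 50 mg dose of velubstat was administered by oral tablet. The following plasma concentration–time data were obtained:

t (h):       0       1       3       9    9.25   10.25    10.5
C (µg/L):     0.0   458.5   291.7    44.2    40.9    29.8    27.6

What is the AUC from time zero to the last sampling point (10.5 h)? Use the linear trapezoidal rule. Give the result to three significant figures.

AUC = 2040 µg/L·h

Trapezoidal AUC_0→10.5:
  [0→1]: (0.0+458.5)/2 × 1 = 229.25
  [1→3]: (458.5+291.7)/2 × 2 = 750.2
  [3→9]: (291.7+44.2)/2 × 6 = 1007.7
  [9→9.25]: (44.2+40.9)/2 × 0.25 = 10.6375
  [9.25→10.25]: (40.9+29.8)/2 × 1 = 35.35
  [10.25→10.5]: (29.8+27.6)/2 × 0.25 = 7.175
  Sum = 2040.3125 µg/L·h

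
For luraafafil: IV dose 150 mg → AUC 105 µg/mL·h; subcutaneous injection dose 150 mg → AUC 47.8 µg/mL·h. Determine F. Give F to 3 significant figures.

F = 0.455

F = (AUC_ev / D_ev) / (AUC_iv / D_iv)
  = (47.8/150) / (105/150)
  = 0.318667 / 0.7 = 0.4552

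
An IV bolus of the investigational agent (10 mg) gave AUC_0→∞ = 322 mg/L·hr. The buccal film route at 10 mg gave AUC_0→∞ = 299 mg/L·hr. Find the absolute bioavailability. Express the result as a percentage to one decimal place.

F = 92.9%

F = (AUC_ev / D_ev) / (AUC_iv / D_iv)
  = (299/10) / (322/10)
  = 29.9 / 32.2 = 0.9286
  = 92.86%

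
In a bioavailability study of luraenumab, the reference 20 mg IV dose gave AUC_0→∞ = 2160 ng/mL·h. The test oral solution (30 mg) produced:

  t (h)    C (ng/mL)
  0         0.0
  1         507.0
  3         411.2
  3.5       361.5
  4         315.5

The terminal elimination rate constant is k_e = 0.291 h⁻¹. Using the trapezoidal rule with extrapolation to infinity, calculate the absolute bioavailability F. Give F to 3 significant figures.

Trapezoidal AUC_0→4 (oral solution):
  [0→1]: (0.0+507.0)/2 × 1 = 253.5
  [1→3]: (507.0+411.2)/2 × 2 = 918.2
  [3→3.5]: (411.2+361.5)/2 × 0.5 = 193.175
  [3.5→4]: (361.5+315.5)/2 × 0.5 = 169.25
  Sum = 1534.125 ng/mL·h
Tail: C_last/k_e = 315.5/0.291 = 1084.192
AUC_0→∞ (oral solution) = 1534.125 + 1084.192 = 2618.317 ng/mL·h
F = (AUC_ev/D_ev)/(AUC_iv/D_iv) = (2618.317/30)/(2160/20) = 87.2772/108 = 0.8081

F = 0.808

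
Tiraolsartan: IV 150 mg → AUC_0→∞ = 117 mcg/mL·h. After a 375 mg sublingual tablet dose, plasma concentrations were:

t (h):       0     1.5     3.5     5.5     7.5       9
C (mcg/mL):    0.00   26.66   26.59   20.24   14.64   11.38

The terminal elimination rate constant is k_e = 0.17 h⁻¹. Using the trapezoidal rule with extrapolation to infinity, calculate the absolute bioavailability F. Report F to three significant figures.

F = 0.825

Trapezoidal AUC_0→9 (sublingual tablet):
  [0→1.5]: (0.00+26.66)/2 × 1.5 = 19.995
  [1.5→3.5]: (26.66+26.59)/2 × 2 = 53.25
  [3.5→5.5]: (26.59+20.24)/2 × 2 = 46.83
  [5.5→7.5]: (20.24+14.64)/2 × 2 = 34.88
  [7.5→9]: (14.64+11.38)/2 × 1.5 = 19.515
  Sum = 174.47 mcg/mL·h
Tail: C_last/k_e = 11.38/0.17 = 66.941
AUC_0→∞ (sublingual tablet) = 174.47 + 66.941 = 241.411 mcg/mL·h
F = (AUC_ev/D_ev)/(AUC_iv/D_iv) = (241.411/375)/(117/150) = 0.643763/0.78 = 0.8253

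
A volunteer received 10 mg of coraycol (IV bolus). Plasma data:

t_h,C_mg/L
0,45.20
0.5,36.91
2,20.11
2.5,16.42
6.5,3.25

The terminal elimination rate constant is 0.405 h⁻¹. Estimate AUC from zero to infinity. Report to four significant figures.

Trapezoidal AUC_0→6.5:
  [0→0.5]: (45.20+36.91)/2 × 0.5 = 20.5275
  [0.5→2]: (36.91+20.11)/2 × 1.5 = 42.765
  [2→2.5]: (20.11+16.42)/2 × 0.5 = 9.1325
  [2.5→6.5]: (16.42+3.25)/2 × 4 = 39.34
  Sum = 111.765 mg/L·h
Extrapolated tail: C_last / k_e = 3.25 / 0.405 = 8.025
AUC_0→∞ = 111.765 + 8.025 = 119.79 mg/L·h

AUC = 119.8 mg/L·h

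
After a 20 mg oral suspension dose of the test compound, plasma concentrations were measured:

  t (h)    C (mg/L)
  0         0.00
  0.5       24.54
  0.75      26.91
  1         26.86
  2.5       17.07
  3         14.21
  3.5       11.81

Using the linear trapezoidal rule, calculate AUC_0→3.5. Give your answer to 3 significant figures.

AUC = 66.6 mg/L·h

Trapezoidal AUC_0→3.5:
  [0→0.5]: (0.00+24.54)/2 × 0.5 = 6.135
  [0.5→0.75]: (24.54+26.91)/2 × 0.25 = 6.43125
  [0.75→1]: (26.91+26.86)/2 × 0.25 = 6.72125
  [1→2.5]: (26.86+17.07)/2 × 1.5 = 32.9475
  [2.5→3]: (17.07+14.21)/2 × 0.5 = 7.82
  [3→3.5]: (14.21+11.81)/2 × 0.5 = 6.505
  Sum = 66.56 mg/L·h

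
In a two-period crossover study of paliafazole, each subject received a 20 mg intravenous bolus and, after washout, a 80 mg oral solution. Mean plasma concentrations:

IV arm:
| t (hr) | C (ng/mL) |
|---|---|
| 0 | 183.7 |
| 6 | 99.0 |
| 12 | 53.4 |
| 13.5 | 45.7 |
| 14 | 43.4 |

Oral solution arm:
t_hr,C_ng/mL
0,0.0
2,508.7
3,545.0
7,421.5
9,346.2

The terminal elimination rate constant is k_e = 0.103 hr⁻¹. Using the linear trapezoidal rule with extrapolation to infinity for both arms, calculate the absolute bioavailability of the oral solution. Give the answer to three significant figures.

Trapezoidal AUC_0→14 (IV):
  [0→6]: (183.7+99.0)/2 × 6 = 848.1
  [6→12]: (99.0+53.4)/2 × 6 = 457.2
  [12→13.5]: (53.4+45.7)/2 × 1.5 = 74.325
  [13.5→14]: (45.7+43.4)/2 × 0.5 = 22.275
  Sum = 1401.9 ng/mL·hr
IV tail: 43.4/0.103 = 421.359; AUC_iv,0→∞ = 1401.9 + 421.359 = 1823.259 ng/mL·hr
Trapezoidal AUC_0→9 (oral solution):
  [0→2]: (0.0+508.7)/2 × 2 = 508.7
  [2→3]: (508.7+545.0)/2 × 1 = 526.85
  [3→7]: (545.0+421.5)/2 × 4 = 1933.0
  [7→9]: (421.5+346.2)/2 × 2 = 767.7
  Sum = 3736.25 ng/mL·hr
oral solution tail: 346.2/0.103 = 3361.165; AUC_ev,0→∞ = 3736.25 + 3361.165 = 7097.415 ng/mL·hr
F = (AUC_ev/D_ev)/(AUC_iv/D_iv) = (7097.415/80)/(1823.259/20) = 88.7177/91.16295 = 0.9732

F = 0.973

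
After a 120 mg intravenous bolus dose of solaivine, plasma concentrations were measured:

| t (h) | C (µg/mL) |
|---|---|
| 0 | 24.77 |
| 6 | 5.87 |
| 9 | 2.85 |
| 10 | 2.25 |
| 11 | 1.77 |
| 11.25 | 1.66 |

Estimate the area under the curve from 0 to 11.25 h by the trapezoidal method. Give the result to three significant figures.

Trapezoidal AUC_0→11.25:
  [0→6]: (24.77+5.87)/2 × 6 = 91.92
  [6→9]: (5.87+2.85)/2 × 3 = 13.08
  [9→10]: (2.85+2.25)/2 × 1 = 2.55
  [10→11]: (2.25+1.77)/2 × 1 = 2.01
  [11→11.25]: (1.77+1.66)/2 × 0.25 = 0.42875
  Sum = 109.98875 µg/mL·h

AUC = 110 µg/mL·h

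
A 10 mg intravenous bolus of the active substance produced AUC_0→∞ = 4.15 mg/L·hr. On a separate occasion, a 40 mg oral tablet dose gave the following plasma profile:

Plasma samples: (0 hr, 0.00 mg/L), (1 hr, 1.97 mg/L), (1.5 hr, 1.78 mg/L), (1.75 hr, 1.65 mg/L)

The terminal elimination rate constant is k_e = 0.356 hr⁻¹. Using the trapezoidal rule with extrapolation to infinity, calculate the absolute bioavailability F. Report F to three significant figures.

Trapezoidal AUC_0→1.75 (oral tablet):
  [0→1]: (0.00+1.97)/2 × 1 = 0.985
  [1→1.5]: (1.97+1.78)/2 × 0.5 = 0.9375
  [1.5→1.75]: (1.78+1.65)/2 × 0.25 = 0.42875
  Sum = 2.35125 mg/L·hr
Tail: C_last/k_e = 1.65/0.356 = 4.635
AUC_0→∞ (oral tablet) = 2.35125 + 4.635 = 6.98625 mg/L·hr
F = (AUC_ev/D_ev)/(AUC_iv/D_iv) = (6.98625/40)/(4.15/10) = 0.17465625/0.415 = 0.4209

F = 0.421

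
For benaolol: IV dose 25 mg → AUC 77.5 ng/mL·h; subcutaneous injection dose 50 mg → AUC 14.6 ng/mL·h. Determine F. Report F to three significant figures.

F = (AUC_ev / D_ev) / (AUC_iv / D_iv)
  = (14.6/50) / (77.5/25)
  = 0.292 / 3.1 = 0.0942

F = 0.0942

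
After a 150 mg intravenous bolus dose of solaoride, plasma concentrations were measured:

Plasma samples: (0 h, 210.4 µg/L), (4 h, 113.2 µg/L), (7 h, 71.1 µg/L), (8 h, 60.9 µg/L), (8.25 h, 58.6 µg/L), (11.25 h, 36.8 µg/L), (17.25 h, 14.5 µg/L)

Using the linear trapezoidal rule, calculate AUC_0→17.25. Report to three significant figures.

Trapezoidal AUC_0→17.25:
  [0→4]: (210.4+113.2)/2 × 4 = 647.2
  [4→7]: (113.2+71.1)/2 × 3 = 276.45
  [7→8]: (71.1+60.9)/2 × 1 = 66.0
  [8→8.25]: (60.9+58.6)/2 × 0.25 = 14.9375
  [8.25→11.25]: (58.6+36.8)/2 × 3 = 143.1
  [11.25→17.25]: (36.8+14.5)/2 × 6 = 153.9
  Sum = 1301.5875 µg/L·h

AUC = 1300 µg/L·h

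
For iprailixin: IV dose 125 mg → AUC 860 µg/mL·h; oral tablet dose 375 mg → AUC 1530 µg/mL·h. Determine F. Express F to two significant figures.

F = (AUC_ev / D_ev) / (AUC_iv / D_iv)
  = (1530/375) / (860/125)
  = 4.08 / 6.88 = 0.5930

F = 0.59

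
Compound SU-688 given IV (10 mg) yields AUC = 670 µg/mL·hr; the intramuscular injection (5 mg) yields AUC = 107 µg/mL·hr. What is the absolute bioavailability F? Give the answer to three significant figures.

F = 0.319

F = (AUC_ev / D_ev) / (AUC_iv / D_iv)
  = (107/5) / (670/10)
  = 21.4 / 67 = 0.3194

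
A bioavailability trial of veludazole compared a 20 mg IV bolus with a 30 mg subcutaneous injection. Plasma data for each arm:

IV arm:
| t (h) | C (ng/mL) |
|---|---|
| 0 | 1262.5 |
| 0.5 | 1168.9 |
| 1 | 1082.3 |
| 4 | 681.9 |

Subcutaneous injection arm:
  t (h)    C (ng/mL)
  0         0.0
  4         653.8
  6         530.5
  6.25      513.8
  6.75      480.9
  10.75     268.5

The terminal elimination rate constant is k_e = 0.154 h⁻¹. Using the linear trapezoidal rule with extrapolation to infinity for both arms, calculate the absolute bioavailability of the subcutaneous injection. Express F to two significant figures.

Trapezoidal AUC_0→4 (IV):
  [0→0.5]: (1262.5+1168.9)/2 × 0.5 = 607.85
  [0.5→1]: (1168.9+1082.3)/2 × 0.5 = 562.8
  [1→4]: (1082.3+681.9)/2 × 3 = 2646.3
  Sum = 3816.95 ng/mL·h
IV tail: 681.9/0.154 = 4427.922; AUC_iv,0→∞ = 3816.95 + 4427.922 = 8244.872 ng/mL·h
Trapezoidal AUC_0→10.75 (subcutaneous injection):
  [0→4]: (0.0+653.8)/2 × 4 = 1307.6
  [4→6]: (653.8+530.5)/2 × 2 = 1184.3
  [6→6.25]: (530.5+513.8)/2 × 0.25 = 130.5375
  [6.25→6.75]: (513.8+480.9)/2 × 0.5 = 248.675
  [6.75→10.75]: (480.9+268.5)/2 × 4 = 1498.8
  Sum = 4369.9125 ng/mL·h
subcutaneous injection tail: 268.5/0.154 = 1743.506; AUC_ev,0→∞ = 4369.9125 + 1743.506 = 6113.4185 ng/mL·h
F = (AUC_ev/D_ev)/(AUC_iv/D_iv) = (6113.4185/30)/(8244.872/20) = 203.781/412.2436 = 0.4943

F = 0.49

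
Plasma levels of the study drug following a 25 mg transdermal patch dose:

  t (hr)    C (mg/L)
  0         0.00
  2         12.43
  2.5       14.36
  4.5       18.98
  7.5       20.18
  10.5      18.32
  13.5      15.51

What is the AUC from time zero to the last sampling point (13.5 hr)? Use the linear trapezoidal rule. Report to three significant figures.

AUC = 220 mg/L·hr

Trapezoidal AUC_0→13.5:
  [0→2]: (0.00+12.43)/2 × 2 = 12.43
  [2→2.5]: (12.43+14.36)/2 × 0.5 = 6.6975
  [2.5→4.5]: (14.36+18.98)/2 × 2 = 33.34
  [4.5→7.5]: (18.98+20.18)/2 × 3 = 58.74
  [7.5→10.5]: (20.18+18.32)/2 × 3 = 57.75
  [10.5→13.5]: (18.32+15.51)/2 × 3 = 50.745
  Sum = 219.7025 mg/L·hr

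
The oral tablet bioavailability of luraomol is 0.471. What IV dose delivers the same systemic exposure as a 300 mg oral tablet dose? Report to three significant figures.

Systemic exposure from an extravascular dose = F × D_ev, so the equivalent IV dose is F × D_ev.
D_iv = F × D_ev = 0.471 × 300 = 141.3 mg

D_iv = 141 mg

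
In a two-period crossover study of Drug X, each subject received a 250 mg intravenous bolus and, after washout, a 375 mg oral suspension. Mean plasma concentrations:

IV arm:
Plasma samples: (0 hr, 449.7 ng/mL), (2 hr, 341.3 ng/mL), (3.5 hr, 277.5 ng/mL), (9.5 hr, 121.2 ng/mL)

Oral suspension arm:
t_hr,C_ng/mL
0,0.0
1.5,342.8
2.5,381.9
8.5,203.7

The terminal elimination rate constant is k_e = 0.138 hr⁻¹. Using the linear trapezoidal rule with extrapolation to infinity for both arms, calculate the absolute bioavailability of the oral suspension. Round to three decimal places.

F = 0.771

Trapezoidal AUC_0→9.5 (IV):
  [0→2]: (449.7+341.3)/2 × 2 = 791.0
  [2→3.5]: (341.3+277.5)/2 × 1.5 = 464.1
  [3.5→9.5]: (277.5+121.2)/2 × 6 = 1196.1
  Sum = 2451.2 ng/mL·hr
IV tail: 121.2/0.138 = 878.261; AUC_iv,0→∞ = 2451.2 + 878.261 = 3329.461 ng/mL·hr
Trapezoidal AUC_0→8.5 (oral suspension):
  [0→1.5]: (0.0+342.8)/2 × 1.5 = 257.1
  [1.5→2.5]: (342.8+381.9)/2 × 1 = 362.35
  [2.5→8.5]: (381.9+203.7)/2 × 6 = 1756.8
  Sum = 2376.25 ng/mL·hr
oral suspension tail: 203.7/0.138 = 1476.087; AUC_ev,0→∞ = 2376.25 + 1476.087 = 3852.337 ng/mL·hr
F = (AUC_ev/D_ev)/(AUC_iv/D_iv) = (3852.337/375)/(3329.461/250) = 10.2729/13.317844 = 0.7714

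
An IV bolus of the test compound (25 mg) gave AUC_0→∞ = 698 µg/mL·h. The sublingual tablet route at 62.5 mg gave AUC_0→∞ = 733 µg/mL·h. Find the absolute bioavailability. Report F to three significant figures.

F = (AUC_ev / D_ev) / (AUC_iv / D_iv)
  = (733/62.5) / (698/25)
  = 11.728 / 27.92 = 0.4201

F = 0.420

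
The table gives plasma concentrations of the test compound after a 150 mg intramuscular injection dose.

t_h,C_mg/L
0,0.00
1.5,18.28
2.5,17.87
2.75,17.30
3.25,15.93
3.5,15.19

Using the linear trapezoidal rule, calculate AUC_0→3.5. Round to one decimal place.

AUC = 48.4 mg/L·h

Trapezoidal AUC_0→3.5:
  [0→1.5]: (0.00+18.28)/2 × 1.5 = 13.71
  [1.5→2.5]: (18.28+17.87)/2 × 1 = 18.075
  [2.5→2.75]: (17.87+17.30)/2 × 0.25 = 4.39625
  [2.75→3.25]: (17.30+15.93)/2 × 0.5 = 8.3075
  [3.25→3.5]: (15.93+15.19)/2 × 0.25 = 3.89
  Sum = 48.37875 mg/L·h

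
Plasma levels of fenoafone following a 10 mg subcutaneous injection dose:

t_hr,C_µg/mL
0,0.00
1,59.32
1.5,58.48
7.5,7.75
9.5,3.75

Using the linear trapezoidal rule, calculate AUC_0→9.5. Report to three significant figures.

Trapezoidal AUC_0→9.5:
  [0→1]: (0.00+59.32)/2 × 1 = 29.66
  [1→1.5]: (59.32+58.48)/2 × 0.5 = 29.45
  [1.5→7.5]: (58.48+7.75)/2 × 6 = 198.69
  [7.5→9.5]: (7.75+3.75)/2 × 2 = 11.5
  Sum = 269.3 µg/mL·hr

AUC = 269 µg/mL·hr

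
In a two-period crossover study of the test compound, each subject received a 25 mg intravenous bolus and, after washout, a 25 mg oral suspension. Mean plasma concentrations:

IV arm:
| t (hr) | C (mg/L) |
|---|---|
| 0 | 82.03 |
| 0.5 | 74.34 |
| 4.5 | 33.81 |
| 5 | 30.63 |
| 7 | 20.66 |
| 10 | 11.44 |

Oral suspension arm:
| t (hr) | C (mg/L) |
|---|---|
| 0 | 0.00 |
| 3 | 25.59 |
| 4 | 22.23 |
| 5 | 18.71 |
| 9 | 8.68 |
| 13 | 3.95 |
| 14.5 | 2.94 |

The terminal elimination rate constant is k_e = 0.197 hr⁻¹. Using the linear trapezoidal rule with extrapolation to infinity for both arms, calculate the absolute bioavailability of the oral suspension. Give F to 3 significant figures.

F = 0.426

Trapezoidal AUC_0→10 (IV):
  [0→0.5]: (82.03+74.34)/2 × 0.5 = 39.0925
  [0.5→4.5]: (74.34+33.81)/2 × 4 = 216.3
  [4.5→5]: (33.81+30.63)/2 × 0.5 = 16.11
  [5→7]: (30.63+20.66)/2 × 2 = 51.29
  [7→10]: (20.66+11.44)/2 × 3 = 48.15
  Sum = 370.9425 mg/L·hr
IV tail: 11.44/0.197 = 58.071; AUC_iv,0→∞ = 370.9425 + 58.071 = 429.0135 mg/L·hr
Trapezoidal AUC_0→14.5 (oral suspension):
  [0→3]: (0.00+25.59)/2 × 3 = 38.385
  [3→4]: (25.59+22.23)/2 × 1 = 23.91
  [4→5]: (22.23+18.71)/2 × 1 = 20.47
  [5→9]: (18.71+8.68)/2 × 4 = 54.78
  [9→13]: (8.68+3.95)/2 × 4 = 25.26
  [13→14.5]: (3.95+2.94)/2 × 1.5 = 5.1675
  Sum = 167.9725 mg/L·hr
oral suspension tail: 2.94/0.197 = 14.924; AUC_ev,0→∞ = 167.9725 + 14.924 = 182.8965 mg/L·hr
F = (AUC_ev/D_ev)/(AUC_iv/D_iv) = (182.8965/25)/(429.0135/25) = 7.31586/17.16054 = 0.4263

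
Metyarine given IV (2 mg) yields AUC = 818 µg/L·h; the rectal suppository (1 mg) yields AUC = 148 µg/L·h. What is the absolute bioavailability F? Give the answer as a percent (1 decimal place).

F = (AUC_ev / D_ev) / (AUC_iv / D_iv)
  = (148/1) / (818/2)
  = 148 / 409 = 0.3619
  = 36.19%

F = 36.2%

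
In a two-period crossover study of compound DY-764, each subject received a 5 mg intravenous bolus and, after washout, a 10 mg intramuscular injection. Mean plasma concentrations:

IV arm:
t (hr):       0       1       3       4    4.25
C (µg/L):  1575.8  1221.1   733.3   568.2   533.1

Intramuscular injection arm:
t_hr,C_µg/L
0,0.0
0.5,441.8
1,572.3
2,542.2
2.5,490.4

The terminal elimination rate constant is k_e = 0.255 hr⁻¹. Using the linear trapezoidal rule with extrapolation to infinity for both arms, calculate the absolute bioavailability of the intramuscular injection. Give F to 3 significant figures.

Trapezoidal AUC_0→4.25 (IV):
  [0→1]: (1575.8+1221.1)/2 × 1 = 1398.45
  [1→3]: (1221.1+733.3)/2 × 2 = 1954.4
  [3→4]: (733.3+568.2)/2 × 1 = 650.75
  [4→4.25]: (568.2+533.1)/2 × 0.25 = 137.6625
  Sum = 4141.2625 µg/L·hr
IV tail: 533.1/0.255 = 2090.588; AUC_iv,0→∞ = 4141.2625 + 2090.588 = 6231.8505 µg/L·hr
Trapezoidal AUC_0→2.5 (intramuscular injection):
  [0→0.5]: (0.0+441.8)/2 × 0.5 = 110.45
  [0.5→1]: (441.8+572.3)/2 × 0.5 = 253.525
  [1→2]: (572.3+542.2)/2 × 1 = 557.25
  [2→2.5]: (542.2+490.4)/2 × 0.5 = 258.15
  Sum = 1179.375 µg/L·hr
intramuscular injection tail: 490.4/0.255 = 1923.137; AUC_ev,0→∞ = 1179.375 + 1923.137 = 3102.512 µg/L·hr
F = (AUC_ev/D_ev)/(AUC_iv/D_iv) = (3102.512/10)/(6231.8505/5) = 310.2512/1246.3701 = 0.2489

F = 0.249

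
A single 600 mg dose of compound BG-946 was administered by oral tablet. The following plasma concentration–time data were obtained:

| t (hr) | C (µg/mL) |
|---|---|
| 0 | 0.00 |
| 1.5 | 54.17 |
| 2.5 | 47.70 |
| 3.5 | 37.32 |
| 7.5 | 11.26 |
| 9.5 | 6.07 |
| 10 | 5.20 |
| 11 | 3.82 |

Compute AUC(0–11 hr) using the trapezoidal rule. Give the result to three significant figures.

Trapezoidal AUC_0→11:
  [0→1.5]: (0.00+54.17)/2 × 1.5 = 40.6275
  [1.5→2.5]: (54.17+47.70)/2 × 1 = 50.935
  [2.5→3.5]: (47.70+37.32)/2 × 1 = 42.51
  [3.5→7.5]: (37.32+11.26)/2 × 4 = 97.16
  [7.5→9.5]: (11.26+6.07)/2 × 2 = 17.33
  [9.5→10]: (6.07+5.20)/2 × 0.5 = 2.8175
  [10→11]: (5.20+3.82)/2 × 1 = 4.51
  Sum = 255.89 µg/mL·hr

AUC = 256 µg/mL·hr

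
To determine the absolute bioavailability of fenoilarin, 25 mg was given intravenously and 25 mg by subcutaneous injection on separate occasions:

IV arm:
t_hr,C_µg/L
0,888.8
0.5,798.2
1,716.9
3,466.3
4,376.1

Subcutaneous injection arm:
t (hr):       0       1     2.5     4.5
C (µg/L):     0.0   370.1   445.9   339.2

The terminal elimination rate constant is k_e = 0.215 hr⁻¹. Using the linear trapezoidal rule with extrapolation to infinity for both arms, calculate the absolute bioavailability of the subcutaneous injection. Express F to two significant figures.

F = 0.76

Trapezoidal AUC_0→4 (IV):
  [0→0.5]: (888.8+798.2)/2 × 0.5 = 421.75
  [0.5→1]: (798.2+716.9)/2 × 0.5 = 378.775
  [1→3]: (716.9+466.3)/2 × 2 = 1183.2
  [3→4]: (466.3+376.1)/2 × 1 = 421.2
  Sum = 2404.925 µg/L·hr
IV tail: 376.1/0.215 = 1749.302; AUC_iv,0→∞ = 2404.925 + 1749.302 = 4154.227 µg/L·hr
Trapezoidal AUC_0→4.5 (subcutaneous injection):
  [0→1]: (0.0+370.1)/2 × 1 = 185.05
  [1→2.5]: (370.1+445.9)/2 × 1.5 = 612.0
  [2.5→4.5]: (445.9+339.2)/2 × 2 = 785.1
  Sum = 1582.15 µg/L·hr
subcutaneous injection tail: 339.2/0.215 = 1577.674; AUC_ev,0→∞ = 1582.15 + 1577.674 = 3159.824 µg/L·hr
F = (AUC_ev/D_ev)/(AUC_iv/D_iv) = (3159.824/25)/(4154.227/25) = 126.39296/166.16908 = 0.7606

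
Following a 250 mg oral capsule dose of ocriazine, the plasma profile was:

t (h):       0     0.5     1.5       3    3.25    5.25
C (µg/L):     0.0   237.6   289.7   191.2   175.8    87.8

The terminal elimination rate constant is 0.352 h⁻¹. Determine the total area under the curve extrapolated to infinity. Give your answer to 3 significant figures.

Trapezoidal AUC_0→5.25:
  [0→0.5]: (0.0+237.6)/2 × 0.5 = 59.4
  [0.5→1.5]: (237.6+289.7)/2 × 1 = 263.65
  [1.5→3]: (289.7+191.2)/2 × 1.5 = 360.675
  [3→3.25]: (191.2+175.8)/2 × 0.25 = 45.875
  [3.25→5.25]: (175.8+87.8)/2 × 2 = 263.6
  Sum = 993.2 µg/L·h
Extrapolated tail: C_last / k_e = 87.8 / 0.352 = 249.432
AUC_0→∞ = 993.2 + 249.432 = 1242.632 µg/L·h

AUC = 1240 µg/L·h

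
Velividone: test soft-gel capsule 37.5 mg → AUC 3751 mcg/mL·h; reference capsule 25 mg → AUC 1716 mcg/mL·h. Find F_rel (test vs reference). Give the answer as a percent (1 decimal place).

F_rel = 145.7%

F_rel = (AUC_test/D_test) / (AUC_ref/D_ref)
      = (3751/37.5) / (1716/25)
      = 100.027 / 68.64 = 1.4573 = 145.73%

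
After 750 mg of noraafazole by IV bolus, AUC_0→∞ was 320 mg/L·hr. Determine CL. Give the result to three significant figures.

CL = Dose_iv / AUC_0→∞
   = 750 / 320 = 2.34375 L/hr

CL = 2.34 L/hr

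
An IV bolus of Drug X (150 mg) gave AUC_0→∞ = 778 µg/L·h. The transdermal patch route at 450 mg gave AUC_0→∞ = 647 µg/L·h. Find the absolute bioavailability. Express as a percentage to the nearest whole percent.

F = (AUC_ev / D_ev) / (AUC_iv / D_iv)
  = (647/450) / (778/150)
  = 1.43778 / 5.18667 = 0.2772
  = 27.72%

F = 28%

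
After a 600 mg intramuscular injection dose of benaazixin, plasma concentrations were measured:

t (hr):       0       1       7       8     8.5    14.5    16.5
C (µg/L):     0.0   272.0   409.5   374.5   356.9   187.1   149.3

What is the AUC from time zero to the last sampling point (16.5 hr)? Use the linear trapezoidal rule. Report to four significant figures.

AUC = 4724 µg/L·hr

Trapezoidal AUC_0→16.5:
  [0→1]: (0.0+272.0)/2 × 1 = 136.0
  [1→7]: (272.0+409.5)/2 × 6 = 2044.5
  [7→8]: (409.5+374.5)/2 × 1 = 392.0
  [8→8.5]: (374.5+356.9)/2 × 0.5 = 182.85
  [8.5→14.5]: (356.9+187.1)/2 × 6 = 1632.0
  [14.5→16.5]: (187.1+149.3)/2 × 2 = 336.4
  Sum = 4723.75 µg/L·hr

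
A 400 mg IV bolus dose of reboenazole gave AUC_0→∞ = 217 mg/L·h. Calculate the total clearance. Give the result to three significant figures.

CL = 1.84 L/h

CL = Dose_iv / AUC_0→∞
   = 400 / 217 = 1.84332 L/h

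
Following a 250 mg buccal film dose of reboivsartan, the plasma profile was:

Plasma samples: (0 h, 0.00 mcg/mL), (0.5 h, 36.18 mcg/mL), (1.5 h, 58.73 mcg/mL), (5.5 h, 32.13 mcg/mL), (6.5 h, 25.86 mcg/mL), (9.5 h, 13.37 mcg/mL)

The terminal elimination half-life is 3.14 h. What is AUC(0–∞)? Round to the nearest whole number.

AUC = 387 mcg/mL·h

Trapezoidal AUC_0→9.5:
  [0→0.5]: (0.00+36.18)/2 × 0.5 = 9.045
  [0.5→1.5]: (36.18+58.73)/2 × 1 = 47.455
  [1.5→5.5]: (58.73+32.13)/2 × 4 = 181.72
  [5.5→6.5]: (32.13+25.86)/2 × 1 = 28.995
  [6.5→9.5]: (25.86+13.37)/2 × 3 = 58.845
  Sum = 326.06 mcg/mL·h
k_e = ln2 / t½ = 0.693147 / 3.14 = 0.2207 h^-1
Extrapolated tail: C_last / k_e = 13.37 / 0.2207 = 60.580
AUC_0→∞ = 326.06 + 60.580 = 386.64 mcg/mL·h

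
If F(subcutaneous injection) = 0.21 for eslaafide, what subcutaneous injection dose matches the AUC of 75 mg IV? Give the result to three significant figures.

For equal systemic exposure: F × D_ev = D_iv
D_ev = D_iv / F = 75 / 0.21 = 357.143 mg

D_subcutaneous = 357 mg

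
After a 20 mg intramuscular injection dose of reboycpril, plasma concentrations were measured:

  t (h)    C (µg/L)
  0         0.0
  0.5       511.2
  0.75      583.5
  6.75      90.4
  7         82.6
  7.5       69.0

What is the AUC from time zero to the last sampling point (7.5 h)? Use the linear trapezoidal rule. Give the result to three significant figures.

AUC = 2350 µg/L·h

Trapezoidal AUC_0→7.5:
  [0→0.5]: (0.0+511.2)/2 × 0.5 = 127.8
  [0.5→0.75]: (511.2+583.5)/2 × 0.25 = 136.8375
  [0.75→6.75]: (583.5+90.4)/2 × 6 = 2021.7
  [6.75→7]: (90.4+82.6)/2 × 0.25 = 21.625
  [7→7.5]: (82.6+69.0)/2 × 0.5 = 37.9
  Sum = 2345.8625 µg/L·h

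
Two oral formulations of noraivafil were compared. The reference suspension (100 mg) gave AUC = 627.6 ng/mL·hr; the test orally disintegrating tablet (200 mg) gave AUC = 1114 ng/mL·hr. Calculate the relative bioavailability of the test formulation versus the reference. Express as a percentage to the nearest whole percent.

F_rel = 89%

F_rel = (AUC_test/D_test) / (AUC_ref/D_ref)
      = (1114/200) / (627.6/100)
      = 5.57 / 6.276 = 0.8875 = 88.75%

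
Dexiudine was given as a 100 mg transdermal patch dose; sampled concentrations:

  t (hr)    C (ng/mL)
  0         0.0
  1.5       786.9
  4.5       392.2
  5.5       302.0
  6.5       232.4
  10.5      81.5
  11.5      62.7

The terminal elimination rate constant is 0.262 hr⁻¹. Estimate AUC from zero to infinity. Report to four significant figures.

AUC = 3912 ng/mL·hr

Trapezoidal AUC_0→11.5:
  [0→1.5]: (0.0+786.9)/2 × 1.5 = 590.175
  [1.5→4.5]: (786.9+392.2)/2 × 3 = 1768.65
  [4.5→5.5]: (392.2+302.0)/2 × 1 = 347.1
  [5.5→6.5]: (302.0+232.4)/2 × 1 = 267.2
  [6.5→10.5]: (232.4+81.5)/2 × 4 = 627.8
  [10.5→11.5]: (81.5+62.7)/2 × 1 = 72.1
  Sum = 3673.025 ng/mL·hr
Extrapolated tail: C_last / k_e = 62.7 / 0.262 = 239.313
AUC_0→∞ = 3673.025 + 239.313 = 3912.338 ng/mL·hr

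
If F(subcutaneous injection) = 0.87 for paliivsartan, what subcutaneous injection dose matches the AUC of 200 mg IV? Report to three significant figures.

For equal systemic exposure: F × D_ev = D_iv
D_ev = D_iv / F = 200 / 0.87 = 229.885 mg

D_subcutaneous = 230 mg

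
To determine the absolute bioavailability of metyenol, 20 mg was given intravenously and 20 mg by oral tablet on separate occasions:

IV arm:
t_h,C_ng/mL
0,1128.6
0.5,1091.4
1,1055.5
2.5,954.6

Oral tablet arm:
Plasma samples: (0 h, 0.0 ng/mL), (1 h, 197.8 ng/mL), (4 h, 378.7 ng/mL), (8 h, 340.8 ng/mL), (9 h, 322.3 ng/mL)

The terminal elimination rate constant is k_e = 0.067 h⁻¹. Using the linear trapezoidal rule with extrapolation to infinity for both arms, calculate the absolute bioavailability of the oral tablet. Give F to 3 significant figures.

F = 0.448

Trapezoidal AUC_0→2.5 (IV):
  [0→0.5]: (1128.6+1091.4)/2 × 0.5 = 555.0
  [0.5→1]: (1091.4+1055.5)/2 × 0.5 = 536.725
  [1→2.5]: (1055.5+954.6)/2 × 1.5 = 1507.575
  Sum = 2599.3 ng/mL·h
IV tail: 954.6/0.067 = 14247.761; AUC_iv,0→∞ = 2599.3 + 14247.761 = 16847.061 ng/mL·h
Trapezoidal AUC_0→9 (oral tablet):
  [0→1]: (0.0+197.8)/2 × 1 = 98.9
  [1→4]: (197.8+378.7)/2 × 3 = 864.75
  [4→8]: (378.7+340.8)/2 × 4 = 1439.0
  [8→9]: (340.8+322.3)/2 × 1 = 331.55
  Sum = 2734.2 ng/mL·h
oral tablet tail: 322.3/0.067 = 4810.448; AUC_ev,0→∞ = 2734.2 + 4810.448 = 7544.648 ng/mL·h
F = (AUC_ev/D_ev)/(AUC_iv/D_iv) = (7544.648/20)/(16847.061/20) = 377.2324/842.35305 = 0.4478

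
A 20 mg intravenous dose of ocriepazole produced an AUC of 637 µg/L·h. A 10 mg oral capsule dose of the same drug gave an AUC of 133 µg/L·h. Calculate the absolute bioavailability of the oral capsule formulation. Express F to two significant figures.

F = 0.42

F = (AUC_ev / D_ev) / (AUC_iv / D_iv)
  = (133/10) / (637/20)
  = 13.3 / 31.85 = 0.4176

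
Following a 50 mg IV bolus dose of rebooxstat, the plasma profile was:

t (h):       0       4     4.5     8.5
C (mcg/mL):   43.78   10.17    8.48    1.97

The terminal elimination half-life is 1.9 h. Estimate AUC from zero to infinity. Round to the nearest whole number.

Trapezoidal AUC_0→8.5:
  [0→4]: (43.78+10.17)/2 × 4 = 107.9
  [4→4.5]: (10.17+8.48)/2 × 0.5 = 4.6625
  [4.5→8.5]: (8.48+1.97)/2 × 4 = 20.9
  Sum = 133.4625 mcg/mL·h
k_e = ln2 / t½ = 0.693147 / 1.9 = 0.3648 h^-1
Extrapolated tail: C_last / k_e = 1.97 / 0.3648 = 5.400
AUC_0→∞ = 133.4625 + 5.400 = 138.8625 mcg/mL·h

AUC = 139 mcg/mL·h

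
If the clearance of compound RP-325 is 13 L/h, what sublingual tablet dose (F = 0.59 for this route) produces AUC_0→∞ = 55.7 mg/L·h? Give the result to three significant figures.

Dose = 1230 mg

Dose = CL × AUC_0→∞ / F
     = 13 × 55.7 / 0.59 = 1227.29 mg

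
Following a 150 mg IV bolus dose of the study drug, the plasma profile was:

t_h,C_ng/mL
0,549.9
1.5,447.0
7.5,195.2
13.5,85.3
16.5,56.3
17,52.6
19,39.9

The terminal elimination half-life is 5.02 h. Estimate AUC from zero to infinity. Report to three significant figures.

Trapezoidal AUC_0→19:
  [0→1.5]: (549.9+447.0)/2 × 1.5 = 747.675
  [1.5→7.5]: (447.0+195.2)/2 × 6 = 1926.6
  [7.5→13.5]: (195.2+85.3)/2 × 6 = 841.5
  [13.5→16.5]: (85.3+56.3)/2 × 3 = 212.4
  [16.5→17]: (56.3+52.6)/2 × 0.5 = 27.225
  [17→19]: (52.6+39.9)/2 × 2 = 92.5
  Sum = 3847.9 ng/mL·h
k_e = ln2 / t½ = 0.693147 / 5.02 = 0.1381 h^-1
Extrapolated tail: C_last / k_e = 39.9 / 0.1381 = 288.921
AUC_0→∞ = 3847.9 + 288.921 = 4136.821 ng/mL·h

AUC = 4140 ng/mL·h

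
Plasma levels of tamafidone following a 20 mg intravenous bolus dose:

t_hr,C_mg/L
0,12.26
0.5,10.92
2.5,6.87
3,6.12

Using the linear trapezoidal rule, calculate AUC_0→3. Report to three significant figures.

Trapezoidal AUC_0→3:
  [0→0.5]: (12.26+10.92)/2 × 0.5 = 5.795
  [0.5→2.5]: (10.92+6.87)/2 × 2 = 17.79
  [2.5→3]: (6.87+6.12)/2 × 0.5 = 3.2475
  Sum = 26.8325 mg/L·hr

AUC = 26.8 mg/L·hr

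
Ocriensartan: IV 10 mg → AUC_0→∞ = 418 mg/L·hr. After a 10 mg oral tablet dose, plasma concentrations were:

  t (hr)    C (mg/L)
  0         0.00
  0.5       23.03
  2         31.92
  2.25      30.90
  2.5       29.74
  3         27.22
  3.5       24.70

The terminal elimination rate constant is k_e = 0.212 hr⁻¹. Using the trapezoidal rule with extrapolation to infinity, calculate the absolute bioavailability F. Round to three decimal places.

Trapezoidal AUC_0→3.5 (oral tablet):
  [0→0.5]: (0.00+23.03)/2 × 0.5 = 5.7575
  [0.5→2]: (23.03+31.92)/2 × 1.5 = 41.2125
  [2→2.25]: (31.92+30.90)/2 × 0.25 = 7.8525
  [2.25→2.5]: (30.90+29.74)/2 × 0.25 = 7.58
  [2.5→3]: (29.74+27.22)/2 × 0.5 = 14.24
  [3→3.5]: (27.22+24.70)/2 × 0.5 = 12.98
  Sum = 89.6225 mg/L·hr
Tail: C_last/k_e = 24.70/0.212 = 116.509
AUC_0→∞ (oral tablet) = 89.6225 + 116.509 = 206.1315 mg/L·hr
F = (AUC_ev/D_ev)/(AUC_iv/D_iv) = (206.1315/10)/(418/10) = 20.61315/41.8 = 0.4931

F = 0.493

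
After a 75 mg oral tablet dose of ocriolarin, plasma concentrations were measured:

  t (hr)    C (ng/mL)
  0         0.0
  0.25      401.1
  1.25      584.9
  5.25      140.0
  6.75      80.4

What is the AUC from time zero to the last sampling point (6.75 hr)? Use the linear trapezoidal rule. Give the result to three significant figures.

Trapezoidal AUC_0→6.75:
  [0→0.25]: (0.0+401.1)/2 × 0.25 = 50.1375
  [0.25→1.25]: (401.1+584.9)/2 × 1 = 493.0
  [1.25→5.25]: (584.9+140.0)/2 × 4 = 1449.8
  [5.25→6.75]: (140.0+80.4)/2 × 1.5 = 165.3
  Sum = 2158.2375 ng/mL·hr

AUC = 2160 ng/mL·hr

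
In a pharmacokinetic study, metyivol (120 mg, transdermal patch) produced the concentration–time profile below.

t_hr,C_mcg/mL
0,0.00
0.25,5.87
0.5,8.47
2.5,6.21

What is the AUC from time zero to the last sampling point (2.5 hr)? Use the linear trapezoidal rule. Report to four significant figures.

AUC = 17.21 mcg/mL·hr

Trapezoidal AUC_0→2.5:
  [0→0.25]: (0.00+5.87)/2 × 0.25 = 0.73375
  [0.25→0.5]: (5.87+8.47)/2 × 0.25 = 1.7925
  [0.5→2.5]: (8.47+6.21)/2 × 2 = 14.68
  Sum = 17.20625 mcg/mL·hr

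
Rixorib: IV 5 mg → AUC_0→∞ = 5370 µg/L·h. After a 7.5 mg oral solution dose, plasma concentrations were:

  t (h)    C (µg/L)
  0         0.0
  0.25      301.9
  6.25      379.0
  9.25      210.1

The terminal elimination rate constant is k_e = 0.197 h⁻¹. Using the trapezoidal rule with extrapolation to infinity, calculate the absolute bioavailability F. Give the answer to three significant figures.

Trapezoidal AUC_0→9.25 (oral solution):
  [0→0.25]: (0.0+301.9)/2 × 0.25 = 37.7375
  [0.25→6.25]: (301.9+379.0)/2 × 6 = 2042.7
  [6.25→9.25]: (379.0+210.1)/2 × 3 = 883.65
  Sum = 2964.0875 µg/L·h
Tail: C_last/k_e = 210.1/0.197 = 1066.497
AUC_0→∞ (oral solution) = 2964.0875 + 1066.497 = 4030.5845 µg/L·h
F = (AUC_ev/D_ev)/(AUC_iv/D_iv) = (4030.5845/7.5)/(5370/5) = 537.411/1074 = 0.5004

F = 0.500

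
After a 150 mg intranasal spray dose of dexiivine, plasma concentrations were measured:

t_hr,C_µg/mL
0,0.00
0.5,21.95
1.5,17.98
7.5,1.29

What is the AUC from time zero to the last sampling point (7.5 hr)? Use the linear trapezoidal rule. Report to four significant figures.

Trapezoidal AUC_0→7.5:
  [0→0.5]: (0.00+21.95)/2 × 0.5 = 5.4875
  [0.5→1.5]: (21.95+17.98)/2 × 1 = 19.965
  [1.5→7.5]: (17.98+1.29)/2 × 6 = 57.81
  Sum = 83.2625 µg/mL·hr

AUC = 83.26 µg/mL·hr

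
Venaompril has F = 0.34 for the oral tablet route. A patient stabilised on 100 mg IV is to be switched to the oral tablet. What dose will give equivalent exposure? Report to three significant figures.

D_oral = 294 mg

For equal systemic exposure: F × D_ev = D_iv
D_ev = D_iv / F = 100 / 0.34 = 294.118 mg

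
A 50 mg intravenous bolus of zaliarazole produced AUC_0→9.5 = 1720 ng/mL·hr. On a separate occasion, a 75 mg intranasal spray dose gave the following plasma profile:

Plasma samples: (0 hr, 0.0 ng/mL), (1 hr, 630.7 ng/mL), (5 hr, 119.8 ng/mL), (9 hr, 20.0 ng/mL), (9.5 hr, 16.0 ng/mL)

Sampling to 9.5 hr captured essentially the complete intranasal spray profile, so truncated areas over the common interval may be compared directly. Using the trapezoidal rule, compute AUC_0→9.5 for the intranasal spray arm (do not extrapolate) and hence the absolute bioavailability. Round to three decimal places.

Trapezoidal AUC_0→9.5 (intranasal spray):
  [0→1]: (0.0+630.7)/2 × 1 = 315.35
  [1→5]: (630.7+119.8)/2 × 4 = 1501.0
  [5→9]: (119.8+20.0)/2 × 4 = 279.6
  [9→9.5]: (20.0+16.0)/2 × 0.5 = 9.0
  Sum = 2104.95 ng/mL·hr
F = (AUC_ev/D_ev)/(AUC_iv/D_iv) = (2104.95/75)/(1720/50) = 28.066/34.4 = 0.8159

F = 0.816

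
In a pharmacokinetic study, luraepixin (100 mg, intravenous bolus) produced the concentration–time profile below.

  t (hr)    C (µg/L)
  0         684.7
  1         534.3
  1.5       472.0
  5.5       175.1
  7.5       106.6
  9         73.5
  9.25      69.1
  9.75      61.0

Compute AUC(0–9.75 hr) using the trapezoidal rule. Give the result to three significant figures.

AUC = 2620 µg/L·hr

Trapezoidal AUC_0→9.75:
  [0→1]: (684.7+534.3)/2 × 1 = 609.5
  [1→1.5]: (534.3+472.0)/2 × 0.5 = 251.575
  [1.5→5.5]: (472.0+175.1)/2 × 4 = 1294.2
  [5.5→7.5]: (175.1+106.6)/2 × 2 = 281.7
  [7.5→9]: (106.6+73.5)/2 × 1.5 = 135.075
  [9→9.25]: (73.5+69.1)/2 × 0.25 = 17.825
  [9.25→9.75]: (69.1+61.0)/2 × 0.5 = 32.525
  Sum = 2622.4 µg/L·hr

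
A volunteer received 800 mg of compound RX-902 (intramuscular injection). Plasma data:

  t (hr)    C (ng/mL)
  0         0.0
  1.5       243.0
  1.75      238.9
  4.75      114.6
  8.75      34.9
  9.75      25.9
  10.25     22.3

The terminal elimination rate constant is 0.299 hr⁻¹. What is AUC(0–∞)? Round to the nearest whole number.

Trapezoidal AUC_0→10.25:
  [0→1.5]: (0.0+243.0)/2 × 1.5 = 182.25
  [1.5→1.75]: (243.0+238.9)/2 × 0.25 = 60.2375
  [1.75→4.75]: (238.9+114.6)/2 × 3 = 530.25
  [4.75→8.75]: (114.6+34.9)/2 × 4 = 299.0
  [8.75→9.75]: (34.9+25.9)/2 × 1 = 30.4
  [9.75→10.25]: (25.9+22.3)/2 × 0.5 = 12.05
  Sum = 1114.1875 ng/mL·hr
Extrapolated tail: C_last / k_e = 22.3 / 0.299 = 74.582
AUC_0→∞ = 1114.1875 + 74.582 = 1188.7695 ng/mL·hr

AUC = 1189 ng/mL·hr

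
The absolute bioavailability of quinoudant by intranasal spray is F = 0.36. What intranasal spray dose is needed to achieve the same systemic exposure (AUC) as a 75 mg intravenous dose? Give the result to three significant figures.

For equal systemic exposure: F × D_ev = D_iv
D_ev = D_iv / F = 75 / 0.36 = 208.333 mg

D_intranasal = 208 mg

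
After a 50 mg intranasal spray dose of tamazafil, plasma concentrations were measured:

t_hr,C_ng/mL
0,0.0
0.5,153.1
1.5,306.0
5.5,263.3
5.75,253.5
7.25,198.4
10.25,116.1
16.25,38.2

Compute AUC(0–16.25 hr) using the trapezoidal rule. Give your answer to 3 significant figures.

AUC = 2740 ng/mL·hr

Trapezoidal AUC_0→16.25:
  [0→0.5]: (0.0+153.1)/2 × 0.5 = 38.275
  [0.5→1.5]: (153.1+306.0)/2 × 1 = 229.55
  [1.5→5.5]: (306.0+263.3)/2 × 4 = 1138.6
  [5.5→5.75]: (263.3+253.5)/2 × 0.25 = 64.6
  [5.75→7.25]: (253.5+198.4)/2 × 1.5 = 338.925
  [7.25→10.25]: (198.4+116.1)/2 × 3 = 471.75
  [10.25→16.25]: (116.1+38.2)/2 × 6 = 462.9
  Sum = 2744.6 ng/mL·hr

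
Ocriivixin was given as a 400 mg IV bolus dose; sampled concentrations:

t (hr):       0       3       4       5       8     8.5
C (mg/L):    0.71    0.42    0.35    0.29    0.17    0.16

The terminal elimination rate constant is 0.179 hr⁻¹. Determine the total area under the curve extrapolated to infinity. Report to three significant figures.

AUC = 4.07 mg/L·hr

Trapezoidal AUC_0→8.5:
  [0→3]: (0.71+0.42)/2 × 3 = 1.695
  [3→4]: (0.42+0.35)/2 × 1 = 0.385
  [4→5]: (0.35+0.29)/2 × 1 = 0.32
  [5→8]: (0.29+0.17)/2 × 3 = 0.69
  [8→8.5]: (0.17+0.16)/2 × 0.5 = 0.0825
  Sum = 3.1725 mg/L·hr
Extrapolated tail: C_last / k_e = 0.16 / 0.179 = 0.894
AUC_0→∞ = 3.1725 + 0.894 = 4.0665 mg/L·hr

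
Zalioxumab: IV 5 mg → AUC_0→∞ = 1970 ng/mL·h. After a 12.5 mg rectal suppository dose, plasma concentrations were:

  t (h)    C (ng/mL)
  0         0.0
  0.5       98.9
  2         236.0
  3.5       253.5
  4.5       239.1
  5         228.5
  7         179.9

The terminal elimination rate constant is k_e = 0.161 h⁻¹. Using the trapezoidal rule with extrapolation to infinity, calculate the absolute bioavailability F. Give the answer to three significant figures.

F = 0.514

Trapezoidal AUC_0→7 (rectal suppository):
  [0→0.5]: (0.0+98.9)/2 × 0.5 = 24.725
  [0.5→2]: (98.9+236.0)/2 × 1.5 = 251.175
  [2→3.5]: (236.0+253.5)/2 × 1.5 = 367.125
  [3.5→4.5]: (253.5+239.1)/2 × 1 = 246.3
  [4.5→5]: (239.1+228.5)/2 × 0.5 = 116.9
  [5→7]: (228.5+179.9)/2 × 2 = 408.4
  Sum = 1414.625 ng/mL·h
Tail: C_last/k_e = 179.9/0.161 = 1117.391
AUC_0→∞ (rectal suppository) = 1414.625 + 1117.391 = 2532.016 ng/mL·h
F = (AUC_ev/D_ev)/(AUC_iv/D_iv) = (2532.016/12.5)/(1970/5) = 202.56128/394 = 0.5141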